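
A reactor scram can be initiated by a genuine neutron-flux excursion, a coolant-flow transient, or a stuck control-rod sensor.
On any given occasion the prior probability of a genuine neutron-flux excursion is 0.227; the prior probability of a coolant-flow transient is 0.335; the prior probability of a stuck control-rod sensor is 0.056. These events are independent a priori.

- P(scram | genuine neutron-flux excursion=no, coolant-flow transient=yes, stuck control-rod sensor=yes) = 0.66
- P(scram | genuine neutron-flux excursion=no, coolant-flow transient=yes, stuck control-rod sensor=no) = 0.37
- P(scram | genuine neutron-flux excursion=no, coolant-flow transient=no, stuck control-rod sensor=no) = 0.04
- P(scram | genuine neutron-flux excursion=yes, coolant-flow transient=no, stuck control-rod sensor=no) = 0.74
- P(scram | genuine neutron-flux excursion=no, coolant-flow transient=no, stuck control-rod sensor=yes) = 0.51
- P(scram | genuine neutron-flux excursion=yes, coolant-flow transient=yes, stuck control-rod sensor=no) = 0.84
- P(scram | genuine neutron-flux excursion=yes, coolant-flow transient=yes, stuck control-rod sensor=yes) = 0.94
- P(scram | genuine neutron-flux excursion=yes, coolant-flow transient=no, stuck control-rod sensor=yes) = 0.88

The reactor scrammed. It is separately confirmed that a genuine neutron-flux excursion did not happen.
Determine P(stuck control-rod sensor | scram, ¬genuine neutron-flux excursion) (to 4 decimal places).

P(scram | ¬genuine neutron-flux excursion) = 0.04×0.665×0.944 + 0.51×0.665×0.056 + 0.37×0.335×0.944 + 0.66×0.335×0.056 = 0.025110 + 0.018992 + 0.117009 + 0.012382 = 0.173493
Of this, 0.031374 comes from 0.018992 + 0.012382 (the stuck control-rod sensor=true cases).
Hence the posterior is 0.031374/0.173493 ≈ 0.1808.

P(stuck control-rod sensor | scram, ¬genuine neutron-flux excursion) ≈ 0.1808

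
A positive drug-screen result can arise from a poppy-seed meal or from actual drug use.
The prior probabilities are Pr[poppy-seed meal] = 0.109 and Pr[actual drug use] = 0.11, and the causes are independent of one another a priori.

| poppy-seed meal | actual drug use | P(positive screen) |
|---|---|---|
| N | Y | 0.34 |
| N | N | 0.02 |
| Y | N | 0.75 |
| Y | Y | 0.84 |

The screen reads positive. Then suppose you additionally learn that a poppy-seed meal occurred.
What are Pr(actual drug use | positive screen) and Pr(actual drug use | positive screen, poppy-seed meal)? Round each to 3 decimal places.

Enumerate the 4 (poppy-seed meal, actual drug use) configurations and weight by the priors:
  P(positive screen) = 0.02*0.891*0.89 + 0.34*0.891*0.11 + 0.75*0.109*0.89 + 0.84*0.109*0.11
        = 0.015860 + 0.033323 + 0.072758 + 0.010072 = 0.132013
Configurations with actual drug use contribute 0.043395, so
  P(actual drug use | positive screen) = 0.043395 / 0.132013 ≈ 0.329

Now also conditioning on poppy-seed meal=true:
P(positive screen | poppy-seed meal) = 0.75*0.89 + 0.84*0.11 = 0.667500 + 0.092400 = 0.759900
Restricting to configurations with actual drug use present: 0.84*0.11 = 0.092400.
P(actual drug use | positive screen, poppy-seed meal) = 0.092400 / 0.759900 ≈ 0.122
Conditioning on poppy-seed meal lowers the posterior on actual drug use: the classic explaining-away effect in a common-effect structure.

Pr(actual drug use | positive screen) ≈ 0.329; Pr(actual drug use | positive screen, poppy-seed meal) ≈ 0.122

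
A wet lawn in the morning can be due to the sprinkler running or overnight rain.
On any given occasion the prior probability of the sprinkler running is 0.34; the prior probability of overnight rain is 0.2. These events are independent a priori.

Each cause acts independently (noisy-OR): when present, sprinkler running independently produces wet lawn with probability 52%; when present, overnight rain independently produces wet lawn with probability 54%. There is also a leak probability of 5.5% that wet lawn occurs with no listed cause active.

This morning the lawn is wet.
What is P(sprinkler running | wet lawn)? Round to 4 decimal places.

P(sprinkler running | wet lawn) ≈ 0.6613

Under noisy-OR, P(wet lawn | causes) = 1 − (1−0.055)·∏(1−qᵢ) over the active causes.
Numerator (weight on configurations with sprinkler running): 0.148621 + 0.053811 = 0.202432
Normalizer over all consistent configurations: 0.055×0.66×0.8 + 0.5653×0.66×0.2 + 0.5464×0.34×0.8 + 0.791344×0.34×0.2 = 0.306092
Posterior = 0.202432 / 0.306092 ≈ 0.6613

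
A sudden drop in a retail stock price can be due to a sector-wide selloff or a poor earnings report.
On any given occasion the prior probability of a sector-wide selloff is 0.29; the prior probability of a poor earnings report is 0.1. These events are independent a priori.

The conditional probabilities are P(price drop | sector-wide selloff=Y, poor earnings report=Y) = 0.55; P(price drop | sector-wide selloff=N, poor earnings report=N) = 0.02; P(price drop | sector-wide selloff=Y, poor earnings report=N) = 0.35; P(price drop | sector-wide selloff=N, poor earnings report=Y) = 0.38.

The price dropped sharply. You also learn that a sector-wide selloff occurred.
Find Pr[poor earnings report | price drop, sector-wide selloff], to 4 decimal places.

P(price drop | sector-wide selloff) = 0.35·0.9 + 0.55·0.1 = 0.315000 + 0.055000 = 0.370000
The poor earnings report-present share is 0.55·0.1 = 0.055000.
Hence the posterior is 0.055000/0.370000 ≈ 0.1486.

Pr[poor earnings report | price drop, sector-wide selloff] ≈ 0.1486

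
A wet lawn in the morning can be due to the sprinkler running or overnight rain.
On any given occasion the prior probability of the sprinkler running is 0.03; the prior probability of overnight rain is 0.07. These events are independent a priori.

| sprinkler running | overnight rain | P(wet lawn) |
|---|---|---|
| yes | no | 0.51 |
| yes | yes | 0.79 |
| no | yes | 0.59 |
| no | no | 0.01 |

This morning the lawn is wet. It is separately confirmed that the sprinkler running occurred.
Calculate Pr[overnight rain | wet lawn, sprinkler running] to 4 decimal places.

P(wet lawn | sprinkler running) = 0.51·0.93 + 0.79·0.07 = 0.474300 + 0.055300 = 0.529600
Restricting to configurations with overnight rain present: 0.79·0.07 = 0.055300.
Hence the posterior is 0.055300/0.529600 ≈ 0.1044.

Pr[overnight rain | wet lawn, sprinkler running] ≈ 0.1044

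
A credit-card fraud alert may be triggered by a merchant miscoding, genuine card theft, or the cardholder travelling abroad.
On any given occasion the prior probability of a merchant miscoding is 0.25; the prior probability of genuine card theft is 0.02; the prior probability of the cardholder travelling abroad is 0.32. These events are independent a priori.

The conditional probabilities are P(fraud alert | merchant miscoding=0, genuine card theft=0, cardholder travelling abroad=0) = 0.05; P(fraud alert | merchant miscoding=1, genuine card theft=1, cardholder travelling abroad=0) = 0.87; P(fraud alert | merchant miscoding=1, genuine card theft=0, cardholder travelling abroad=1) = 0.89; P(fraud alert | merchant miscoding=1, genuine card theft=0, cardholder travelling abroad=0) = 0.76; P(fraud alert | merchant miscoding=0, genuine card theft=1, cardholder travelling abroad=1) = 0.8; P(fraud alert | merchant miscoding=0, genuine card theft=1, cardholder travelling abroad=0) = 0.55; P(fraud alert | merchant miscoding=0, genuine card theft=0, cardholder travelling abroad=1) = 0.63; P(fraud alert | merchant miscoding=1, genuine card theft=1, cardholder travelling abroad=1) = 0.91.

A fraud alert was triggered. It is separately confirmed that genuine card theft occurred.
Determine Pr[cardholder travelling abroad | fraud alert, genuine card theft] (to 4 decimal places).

By total probability over the 4 (merchant miscoding, cardholder travelling abroad) configurations:
  P(fraud alert | genuine card theft) = 0.55×0.75×0.68 + 0.8×0.75×0.32 + 0.87×0.25×0.68 + 0.91×0.25×0.32
        = 0.280500 + 0.192000 + 0.147900 + 0.072800 = 0.693200
Configurations with cardholder travelling abroad contribute 0.264800, so
  P(cardholder travelling abroad | fraud alert, genuine card theft) = 0.264800 / 0.693200 ≈ 0.3820

Pr[cardholder travelling abroad | fraud alert, genuine card theft] ≈ 0.3820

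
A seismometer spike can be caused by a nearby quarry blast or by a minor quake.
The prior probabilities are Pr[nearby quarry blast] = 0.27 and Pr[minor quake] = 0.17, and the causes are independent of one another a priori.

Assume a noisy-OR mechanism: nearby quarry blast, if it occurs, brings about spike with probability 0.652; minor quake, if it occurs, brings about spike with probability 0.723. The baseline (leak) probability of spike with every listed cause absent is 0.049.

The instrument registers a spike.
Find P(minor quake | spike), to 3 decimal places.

Under noisy-OR, P(spike | causes) = 1 − (1−0.049)·∏(1−qᵢ) over the active causes.
Enumerate the 4 (nearby quarry blast, minor quake) configurations and weight by the priors:
  P(spike) = 0.049·0.73·0.83 + 0.736573·0.73·0.17 + 0.669052·0.27·0.83 + 0.908327·0.27·0.17
        = 0.029689 + 0.091409 + 0.149935 + 0.041692 = 0.312725
Keeping only the minor quake-present terms gives 0.133101, so
  P(minor quake | spike) = 0.133101 / 0.312725 ≈ 0.426

P(minor quake | spike) ≈ 0.426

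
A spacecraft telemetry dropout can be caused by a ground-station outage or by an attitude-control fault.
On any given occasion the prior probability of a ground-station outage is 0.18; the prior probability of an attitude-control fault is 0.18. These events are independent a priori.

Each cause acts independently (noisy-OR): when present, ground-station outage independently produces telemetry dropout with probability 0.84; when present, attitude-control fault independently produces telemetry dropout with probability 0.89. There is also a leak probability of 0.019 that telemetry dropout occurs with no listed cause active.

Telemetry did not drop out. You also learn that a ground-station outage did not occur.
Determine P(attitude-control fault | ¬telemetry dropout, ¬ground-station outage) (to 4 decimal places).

P(attitude-control fault | ¬telemetry dropout, ¬ground-station outage) ≈ 0.0236

Under noisy-OR, P(telemetry dropout | causes) = 1 − (1−0.019)·∏(1−qᵢ) over the active causes.
P(¬telemetry dropout | ¬ground-station outage) = 0.981*0.82 + 0.10791*0.18 = 0.804420 + 0.019424 = 0.823844
Restricting to configurations with attitude-control fault present: 0.10791*0.18 = 0.019424.
P(attitude-control fault | ¬telemetry dropout, ¬ground-station outage) = 0.019424 / 0.823844 ≈ 0.0236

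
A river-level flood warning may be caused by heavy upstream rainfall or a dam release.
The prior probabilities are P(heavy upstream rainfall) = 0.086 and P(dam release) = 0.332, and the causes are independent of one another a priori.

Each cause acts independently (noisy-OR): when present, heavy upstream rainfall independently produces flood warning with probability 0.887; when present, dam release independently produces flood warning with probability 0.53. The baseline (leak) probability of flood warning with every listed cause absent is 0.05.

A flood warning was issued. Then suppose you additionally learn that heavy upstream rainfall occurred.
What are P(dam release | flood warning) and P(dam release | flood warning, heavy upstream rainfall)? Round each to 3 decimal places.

P(dam release | flood warning) ≈ 0.705; P(dam release | flood warning, heavy upstream rainfall) ≈ 0.346

Under noisy-OR, P(flood warning | causes) = 1 − (1−0.05)·∏(1−qᵢ) over the active causes.
P(flood warning) = 0.05*0.914*0.668 + 0.5535*0.914*0.332 + 0.89265*0.086*0.668 + 0.949546*0.086*0.332 = 0.030528 + 0.167958 + 0.051281 + 0.027111 = 0.276878
The dam release-present share is 0.167958 + 0.027111 = 0.195069.
Hence the posterior is 0.195069/0.276878 ≈ 0.705.

Now also conditioning on heavy upstream rainfall=true:
For the numerator, keep only dam release=true terms: 0.949546·0.332 = 0.315249
Denominator P(flood warning | heavy upstream rainfall): 0.89265·0.668 + 0.949546·0.332 = 0.911539
Posterior = 0.315249 / 0.911539 ≈ 0.346
Conditioning on heavy upstream rainfall lowers the posterior on dam release: the classic explaining-away effect in a common-effect structure.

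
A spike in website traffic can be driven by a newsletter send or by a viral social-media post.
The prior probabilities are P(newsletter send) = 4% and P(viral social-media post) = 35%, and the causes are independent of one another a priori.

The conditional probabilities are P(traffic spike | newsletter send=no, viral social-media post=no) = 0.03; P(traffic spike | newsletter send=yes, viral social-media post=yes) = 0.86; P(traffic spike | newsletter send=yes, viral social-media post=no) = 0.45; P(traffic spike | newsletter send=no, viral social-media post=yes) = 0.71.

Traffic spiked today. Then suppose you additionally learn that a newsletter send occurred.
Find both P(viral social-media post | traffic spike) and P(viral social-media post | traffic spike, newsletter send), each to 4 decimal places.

P(viral social-media post | traffic spike) ≈ 0.8918; P(viral social-media post | traffic spike, newsletter send) ≈ 0.5072

P(traffic spike) = 0.03*0.96*0.65 + 0.71*0.96*0.35 + 0.45*0.04*0.65 + 0.86*0.04*0.35 = 0.018720 + 0.238560 + 0.011700 + 0.012040 = 0.281020
The viral social-media post-present share is 0.238560 + 0.012040 = 0.250600.
Hence the posterior is 0.250600/0.281020 ≈ 0.8918.

With the extra evidence:
Enumerate both values of viral social-media post and weight by the priors:
  P(traffic spike | newsletter send) = 0.45×0.65 + 0.86×0.35
        = 0.292500 + 0.301000 = 0.593500
Configurations with viral social-media post contribute 0.301000, so
  P(viral social-media post | traffic spike, newsletter send) = 0.301000 / 0.593500 ≈ 0.5072
— newsletter send explains away the evidence for viral social-media post.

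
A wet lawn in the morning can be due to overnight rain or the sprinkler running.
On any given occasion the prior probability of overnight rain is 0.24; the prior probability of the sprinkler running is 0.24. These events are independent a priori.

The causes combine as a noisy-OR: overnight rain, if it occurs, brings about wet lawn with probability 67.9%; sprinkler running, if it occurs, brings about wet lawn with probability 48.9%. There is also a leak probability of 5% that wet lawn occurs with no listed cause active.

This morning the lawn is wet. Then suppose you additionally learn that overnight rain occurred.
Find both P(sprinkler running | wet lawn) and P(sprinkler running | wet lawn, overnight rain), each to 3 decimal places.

Under noisy-OR, P(wet lawn | causes) = 1 − (1−0.05)·∏(1−qᵢ) over the active causes.
P(wet lawn) = 0.05*0.76*0.76 + 0.51455*0.76*0.24 + 0.69505*0.24*0.76 + 0.844171*0.24*0.24 = 0.028880 + 0.093854 + 0.126777 + 0.048624 = 0.298135
Restricting to configurations with sprinkler running present: 0.093854 + 0.048624 = 0.142478.
So P(sprinkler running | wet lawn) = 0.142478/0.298135 ≈ 0.478.

Now also conditioning on overnight rain=true:
Weight on sprinkler running=true, given the evidence: 0.844171·0.24 = 0.202601
Normalizer over all consistent configurations: 0.69505·0.76 + 0.844171·0.24 = 0.730839
P(sprinkler running | wet lawn, overnight rain) = 0.202601/0.730839 ≈ 0.277
Conditioning on overnight rain lowers the posterior on sprinkler running: the classic explaining-away effect in a common-effect structure.

P(sprinkler running | wet lawn) ≈ 0.478; P(sprinkler running | wet lawn, overnight rain) ≈ 0.277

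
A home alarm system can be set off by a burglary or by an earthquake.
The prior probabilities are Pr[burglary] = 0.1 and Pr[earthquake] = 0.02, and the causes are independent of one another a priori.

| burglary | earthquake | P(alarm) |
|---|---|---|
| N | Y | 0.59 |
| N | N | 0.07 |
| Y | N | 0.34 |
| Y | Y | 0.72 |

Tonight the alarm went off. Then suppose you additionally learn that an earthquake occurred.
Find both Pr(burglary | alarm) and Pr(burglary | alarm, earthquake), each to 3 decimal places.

Sum P(alarm|·) weighted by the priors over the 4 (burglary, earthquake) configurations:
  P(alarm) = 0.07×0.9×0.98 + 0.59×0.9×0.02 + 0.34×0.1×0.98 + 0.72×0.1×0.02
        = 0.061740 + 0.010620 + 0.033320 + 0.001440 = 0.107120
The terms with burglary present sum to 0.034760, so
  P(burglary | alarm) = 0.034760 / 0.107120 ≈ 0.324

Now condition on the additional information:
P(alarm | earthquake) = 0.59×0.9 + 0.72×0.1 = 0.531000 + 0.072000 = 0.603000
Restricting to configurations with burglary present: 0.72×0.1 = 0.072000.
P(burglary | alarm, earthquake) = 0.072000 / 0.603000 ≈ 0.119

Pr(burglary | alarm) ≈ 0.324; Pr(burglary | alarm, earthquake) ≈ 0.119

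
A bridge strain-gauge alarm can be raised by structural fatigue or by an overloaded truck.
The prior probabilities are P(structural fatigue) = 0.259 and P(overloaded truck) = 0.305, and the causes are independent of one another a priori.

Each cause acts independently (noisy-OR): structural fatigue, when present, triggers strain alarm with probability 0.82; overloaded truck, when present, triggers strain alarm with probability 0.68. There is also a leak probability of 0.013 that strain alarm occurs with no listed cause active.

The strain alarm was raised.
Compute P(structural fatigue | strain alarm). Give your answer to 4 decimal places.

P(structural fatigue | strain alarm) ≈ 0.5797

Under noisy-OR, P(strain alarm | causes) = 1 − (1−0.013)·∏(1−qᵢ) over the active causes.
P(strain alarm) = 0.013*0.741*0.695 + 0.68416*0.741*0.305 + 0.82234*0.259*0.695 + 0.943149*0.259*0.305 = 0.006695 + 0.154624 + 0.148025 + 0.074504 = 0.383848
Restricting to configurations with structural fatigue present: 0.148025 + 0.074504 = 0.222529.
Hence the posterior is 0.222529/0.383848 ≈ 0.5797.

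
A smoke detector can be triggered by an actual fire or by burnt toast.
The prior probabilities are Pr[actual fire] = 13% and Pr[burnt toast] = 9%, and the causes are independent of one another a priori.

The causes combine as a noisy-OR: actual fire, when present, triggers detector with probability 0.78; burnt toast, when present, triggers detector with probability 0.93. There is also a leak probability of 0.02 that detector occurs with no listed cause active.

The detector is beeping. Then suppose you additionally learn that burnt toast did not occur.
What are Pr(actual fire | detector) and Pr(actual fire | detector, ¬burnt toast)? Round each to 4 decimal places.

Under noisy-OR, P(detector | causes) = 1 − (1−0.02)·∏(1−qᵢ) over the active causes.
Weight on actual fire=true, given the evidence: 0.092795 + 0.011523 = 0.104318
The normalizing constant is 0.02×0.87×0.91 + 0.9314×0.87×0.09 + 0.7844×0.13×0.91 + 0.984908×0.13×0.09 = 0.193081
Posterior = 0.104318 / 0.193081 ≈ 0.5403

Now also conditioning on burnt toast≠true:
P(detector | ¬burnt toast) = 0.02*0.87 + 0.7844*0.13 = 0.017400 + 0.101972 = 0.119372
Restricting to configurations with actual fire present: 0.7844*0.13 = 0.101972.
So P(actual fire | detector, ¬burnt toast) = 0.101972/0.119372 ≈ 0.8542.

Pr(actual fire | detector) ≈ 0.5403; Pr(actual fire | detector, ¬burnt toast) ≈ 0.8542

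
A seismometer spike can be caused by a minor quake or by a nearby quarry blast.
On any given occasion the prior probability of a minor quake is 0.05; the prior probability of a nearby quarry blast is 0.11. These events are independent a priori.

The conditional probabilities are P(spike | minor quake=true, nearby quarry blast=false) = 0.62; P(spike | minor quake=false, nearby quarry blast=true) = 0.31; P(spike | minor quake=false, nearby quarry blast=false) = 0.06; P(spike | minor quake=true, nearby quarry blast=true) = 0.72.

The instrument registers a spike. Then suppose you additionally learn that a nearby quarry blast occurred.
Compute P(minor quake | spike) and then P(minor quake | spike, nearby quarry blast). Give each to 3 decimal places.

P(minor quake | spike) ≈ 0.275; P(minor quake | spike, nearby quarry blast) ≈ 0.109

Enumerate the 4 (minor quake, nearby quarry blast) configurations and weight by the priors:
  P(spike) = 0.06×0.95×0.89 + 0.31×0.95×0.11 + 0.62×0.05×0.89 + 0.72×0.05×0.11
        = 0.050730 + 0.032395 + 0.027590 + 0.003960 = 0.114675
The terms with minor quake present sum to 0.031550, so
  P(minor quake | spike) = 0.031550 / 0.114675 ≈ 0.275

Now also conditioning on nearby quarry blast=true:
For the numerator, keep only minor quake=true terms: 0.72·0.05 = 0.036000
The normalizing constant is 0.31·0.95 + 0.72·0.05 = 0.330500
Posterior = 0.036000 / 0.330500 ≈ 0.109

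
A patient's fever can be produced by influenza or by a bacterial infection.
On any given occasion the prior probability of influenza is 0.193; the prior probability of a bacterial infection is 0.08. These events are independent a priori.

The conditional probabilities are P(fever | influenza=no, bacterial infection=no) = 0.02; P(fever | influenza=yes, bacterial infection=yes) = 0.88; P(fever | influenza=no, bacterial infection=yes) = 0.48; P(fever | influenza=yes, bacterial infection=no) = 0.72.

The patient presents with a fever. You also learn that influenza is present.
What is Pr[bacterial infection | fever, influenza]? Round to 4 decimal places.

P(fever | influenza) = 0.72·0.92 + 0.88·0.08 = 0.662400 + 0.070400 = 0.732800
Restricting to configurations with bacterial infection present: 0.88·0.08 = 0.070400.
So P(bacterial infection | fever, influenza) = 0.070400/0.732800 ≈ 0.0961.

Pr[bacterial infection | fever, influenza] ≈ 0.0961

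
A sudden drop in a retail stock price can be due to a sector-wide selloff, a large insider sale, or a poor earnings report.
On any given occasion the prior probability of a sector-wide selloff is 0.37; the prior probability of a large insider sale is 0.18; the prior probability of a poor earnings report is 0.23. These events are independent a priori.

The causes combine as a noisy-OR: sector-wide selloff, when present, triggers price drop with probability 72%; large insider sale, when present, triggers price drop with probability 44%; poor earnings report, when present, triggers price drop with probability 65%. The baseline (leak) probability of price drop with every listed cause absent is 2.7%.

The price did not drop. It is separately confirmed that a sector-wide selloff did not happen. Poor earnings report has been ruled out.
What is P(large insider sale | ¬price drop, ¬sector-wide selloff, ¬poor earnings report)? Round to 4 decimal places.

P(large insider sale | ¬price drop, ¬sector-wide selloff, ¬poor earnings report) ≈ 0.1095

Under noisy-OR, P(price drop | causes) = 1 − (1−0.027)·∏(1−qᵢ) over the active causes.
P(¬price drop | ¬sector-wide selloff, ¬poor earnings report) = 0.973*0.82 + 0.54488*0.18 = 0.797860 + 0.098078 = 0.895938
The large insider sale-present share is 0.54488*0.18 = 0.098078.
So P(large insider sale | ¬price drop, ¬sector-wide selloff, ¬poor earnings report) = 0.098078/0.895938 ≈ 0.1095.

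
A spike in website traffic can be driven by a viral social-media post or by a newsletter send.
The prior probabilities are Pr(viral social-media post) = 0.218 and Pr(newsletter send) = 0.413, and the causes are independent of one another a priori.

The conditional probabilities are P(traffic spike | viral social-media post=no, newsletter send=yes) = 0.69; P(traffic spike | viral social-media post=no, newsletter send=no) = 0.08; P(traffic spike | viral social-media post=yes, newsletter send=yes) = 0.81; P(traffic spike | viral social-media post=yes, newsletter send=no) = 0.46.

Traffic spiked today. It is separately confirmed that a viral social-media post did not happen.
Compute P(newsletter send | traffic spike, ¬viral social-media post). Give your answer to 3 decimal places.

By total probability over both values of newsletter send:
  P(traffic spike | ¬viral social-media post) = 0.08×0.587 + 0.69×0.413
        = 0.046960 + 0.284970 = 0.331930
The terms with newsletter send present sum to 0.284970, so
  P(newsletter send | traffic spike, ¬viral social-media post) = 0.284970 / 0.331930 ≈ 0.859

P(newsletter send | traffic spike, ¬viral social-media post) ≈ 0.859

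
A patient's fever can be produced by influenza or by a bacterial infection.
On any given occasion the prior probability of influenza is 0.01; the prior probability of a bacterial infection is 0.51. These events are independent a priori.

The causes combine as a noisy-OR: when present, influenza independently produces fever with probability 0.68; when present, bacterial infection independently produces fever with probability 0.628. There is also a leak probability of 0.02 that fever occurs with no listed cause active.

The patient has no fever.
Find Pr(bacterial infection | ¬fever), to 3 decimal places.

Pr(bacterial infection | ¬fever) ≈ 0.279

Under noisy-OR, P(fever | causes) = 1 − (1−0.02)·∏(1−qᵢ) over the active causes.
P(¬fever) = 0.98*0.99*0.49 + 0.36456*0.99*0.51 + 0.3136*0.01*0.49 + 0.116659*0.01*0.51 = 0.475398 + 0.184066 + 0.001537 + 0.000595 = 0.661596
Of this, 0.184661 comes from 0.184066 + 0.000595 (the bacterial infection=true cases).
So P(bacterial infection | ¬fever) = 0.184661/0.661596 ≈ 0.279.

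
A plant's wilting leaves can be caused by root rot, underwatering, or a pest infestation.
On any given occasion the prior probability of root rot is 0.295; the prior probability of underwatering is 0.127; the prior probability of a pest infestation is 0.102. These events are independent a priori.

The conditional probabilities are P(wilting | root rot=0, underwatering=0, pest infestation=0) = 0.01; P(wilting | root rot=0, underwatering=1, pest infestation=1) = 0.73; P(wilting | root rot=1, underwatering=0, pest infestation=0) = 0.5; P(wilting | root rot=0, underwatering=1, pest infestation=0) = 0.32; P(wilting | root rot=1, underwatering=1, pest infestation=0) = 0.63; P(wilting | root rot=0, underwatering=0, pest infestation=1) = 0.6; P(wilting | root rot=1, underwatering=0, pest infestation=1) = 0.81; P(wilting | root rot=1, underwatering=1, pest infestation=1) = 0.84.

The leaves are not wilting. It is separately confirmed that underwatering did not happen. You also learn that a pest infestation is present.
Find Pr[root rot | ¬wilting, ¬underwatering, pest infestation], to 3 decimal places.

P(¬wilting | ¬underwatering, pest infestation) = 0.4*0.705 + 0.19*0.295 = 0.282000 + 0.056050 = 0.338050
Restricting to configurations with root rot present: 0.19*0.295 = 0.056050.
P(root rot | ¬wilting, ¬underwatering, pest infestation) = 0.056050 / 0.338050 ≈ 0.166

Pr[root rot | ¬wilting, ¬underwatering, pest infestation] ≈ 0.166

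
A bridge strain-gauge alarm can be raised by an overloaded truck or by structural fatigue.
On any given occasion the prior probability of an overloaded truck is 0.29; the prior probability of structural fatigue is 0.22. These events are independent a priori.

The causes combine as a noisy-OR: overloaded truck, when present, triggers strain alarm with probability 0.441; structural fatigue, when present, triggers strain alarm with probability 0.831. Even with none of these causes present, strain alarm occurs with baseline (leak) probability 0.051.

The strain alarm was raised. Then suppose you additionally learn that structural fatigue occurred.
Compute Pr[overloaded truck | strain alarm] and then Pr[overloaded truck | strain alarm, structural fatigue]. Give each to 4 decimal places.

Under noisy-OR, P(strain alarm | causes) = 1 − (1−0.051)·∏(1−qᵢ) over the active causes.
Numerator (weight on configurations with overloaded truck): 0.106203 + 0.058080 = 0.164283
Normalizer over all consistent configurations: 0.051×0.71×0.78 + 0.839619×0.71×0.22 + 0.469509×0.29×0.78 + 0.910347×0.29×0.22 = 0.323675
P(overloaded truck | strain alarm) = 0.164283/0.323675 ≈ 0.5076

With the extra evidence:
Enumerate both values of overloaded truck and weight by the priors:
  P(strain alarm | structural fatigue) = 0.839619×0.71 + 0.910347×0.29
        = 0.596129 + 0.264001 = 0.860130
Configurations with overloaded truck contribute 0.264001, so
  P(overloaded truck | strain alarm, structural fatigue) = 0.264001 / 0.860130 ≈ 0.3069
— structural fatigue explains away the evidence for overloaded truck.

Pr[overloaded truck | strain alarm] ≈ 0.5076; Pr[overloaded truck | strain alarm, structural fatigue] ≈ 0.3069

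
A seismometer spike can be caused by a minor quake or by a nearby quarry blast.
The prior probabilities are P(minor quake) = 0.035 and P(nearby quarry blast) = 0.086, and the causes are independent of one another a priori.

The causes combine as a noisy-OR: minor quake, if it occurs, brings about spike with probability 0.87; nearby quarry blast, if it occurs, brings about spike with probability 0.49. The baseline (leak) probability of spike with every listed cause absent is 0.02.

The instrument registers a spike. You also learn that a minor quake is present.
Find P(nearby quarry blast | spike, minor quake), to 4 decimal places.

Under noisy-OR, P(spike | causes) = 1 − (1−0.02)·∏(1−qᵢ) over the active causes.
By total probability over both values of nearby quarry blast:
  P(spike | minor quake) = 0.8726*0.914 + 0.935026*0.086
        = 0.797556 + 0.080412 = 0.877968
Configurations with nearby quarry blast contribute 0.080412, so
  P(nearby quarry blast | spike, minor quake) = 0.080412 / 0.877968 ≈ 0.0916

P(nearby quarry blast | spike, minor quake) ≈ 0.0916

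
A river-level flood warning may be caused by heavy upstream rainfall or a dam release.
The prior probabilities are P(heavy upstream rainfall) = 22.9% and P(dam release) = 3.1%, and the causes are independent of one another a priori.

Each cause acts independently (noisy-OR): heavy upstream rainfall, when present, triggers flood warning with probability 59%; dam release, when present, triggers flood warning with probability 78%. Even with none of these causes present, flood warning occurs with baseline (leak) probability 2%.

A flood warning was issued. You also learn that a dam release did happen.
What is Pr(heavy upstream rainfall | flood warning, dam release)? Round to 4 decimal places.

Pr(heavy upstream rainfall | flood warning, dam release) ≈ 0.2566

Under noisy-OR, P(flood warning | causes) = 1 − (1−0.02)·∏(1−qᵢ) over the active causes.
Sum P(flood warning|·) weighted by the priors over both values of heavy upstream rainfall:
  P(flood warning | dam release) = 0.7844×0.771 + 0.911604×0.229
        = 0.604772 + 0.208757 = 0.813529
Keeping only the heavy upstream rainfall-present terms gives 0.208757, so
  P(heavy upstream rainfall | flood warning, dam release) = 0.208757 / 0.813529 ≈ 0.2566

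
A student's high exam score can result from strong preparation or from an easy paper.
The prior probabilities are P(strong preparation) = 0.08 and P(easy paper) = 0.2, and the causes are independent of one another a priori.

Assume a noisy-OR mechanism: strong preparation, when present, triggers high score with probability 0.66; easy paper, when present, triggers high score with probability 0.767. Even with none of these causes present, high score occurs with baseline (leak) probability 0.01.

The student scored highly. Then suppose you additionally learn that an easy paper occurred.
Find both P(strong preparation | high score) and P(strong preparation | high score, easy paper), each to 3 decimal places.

P(strong preparation | high score) ≈ 0.278; P(strong preparation | high score, easy paper) ≈ 0.094

Under noisy-OR, P(high score | causes) = 1 − (1−0.01)·∏(1−qᵢ) over the active causes.
Numerator (weight on configurations with strong preparation): 0.042458 + 0.014745 = 0.057203
Normalizer over all consistent configurations: 0.01·0.92·0.8 + 0.76933·0.92·0.2 + 0.6634·0.08·0.8 + 0.921572·0.08·0.2 = 0.206120
Posterior = 0.057203 / 0.206120 ≈ 0.278

With the extra evidence:
Sum P(high score|·) weighted by the priors over both values of strong preparation:
  P(high score | easy paper) = 0.76933*0.92 + 0.921572*0.08
        = 0.707784 + 0.073726 = 0.781510
Configurations with strong preparation contribute 0.073726, so
  P(strong preparation | high score, easy paper) = 0.073726 / 0.781510 ≈ 0.094
This is intercausal reasoning (explaining away): once easy paper accounts for the high score, strong preparation becomes less likely.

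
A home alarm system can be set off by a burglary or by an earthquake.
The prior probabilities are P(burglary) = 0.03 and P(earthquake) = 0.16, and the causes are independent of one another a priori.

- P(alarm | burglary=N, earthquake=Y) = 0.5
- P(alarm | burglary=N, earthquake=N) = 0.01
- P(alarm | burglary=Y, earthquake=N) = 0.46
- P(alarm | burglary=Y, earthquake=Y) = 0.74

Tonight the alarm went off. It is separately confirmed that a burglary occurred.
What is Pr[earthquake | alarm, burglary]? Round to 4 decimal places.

Enumerate both values of earthquake and weight by the priors:
  P(alarm | burglary) = 0.46·0.84 + 0.74·0.16
        = 0.386400 + 0.118400 = 0.504800
The terms with earthquake present sum to 0.118400, so
  P(earthquake | alarm, burglary) = 0.118400 / 0.504800 ≈ 0.2345

Pr[earthquake | alarm, burglary] ≈ 0.2345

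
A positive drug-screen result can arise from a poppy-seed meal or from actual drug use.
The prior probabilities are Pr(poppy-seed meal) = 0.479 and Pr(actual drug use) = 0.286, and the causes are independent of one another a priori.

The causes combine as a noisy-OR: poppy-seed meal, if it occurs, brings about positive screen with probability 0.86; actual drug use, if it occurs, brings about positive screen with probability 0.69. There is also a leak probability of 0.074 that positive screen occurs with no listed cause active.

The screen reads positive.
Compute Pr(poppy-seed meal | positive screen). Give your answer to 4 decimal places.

Under noisy-OR, P(positive screen | causes) = 1 − (1−0.074)·∏(1−qᵢ) over the active causes.
Weight on poppy-seed meal=true, given the evidence: 0.297668 + 0.131488 = 0.429156
Denominator P(positive screen): 0.074×0.521×0.714 + 0.71294×0.521×0.286 + 0.87036×0.479×0.714 + 0.959812×0.479×0.286 = 0.562916
Posterior = 0.429156 / 0.562916 ≈ 0.7624

Pr(poppy-seed meal | positive screen) ≈ 0.7624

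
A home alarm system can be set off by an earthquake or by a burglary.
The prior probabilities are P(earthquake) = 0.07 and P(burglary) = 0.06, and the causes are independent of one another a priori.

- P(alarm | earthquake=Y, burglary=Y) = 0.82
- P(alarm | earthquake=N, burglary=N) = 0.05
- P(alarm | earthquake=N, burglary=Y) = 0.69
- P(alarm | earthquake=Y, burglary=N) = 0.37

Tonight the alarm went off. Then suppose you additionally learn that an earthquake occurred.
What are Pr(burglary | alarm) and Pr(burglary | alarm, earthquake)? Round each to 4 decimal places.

Numerator (weight on configurations with burglary): 0.038502 + 0.003444 = 0.041946
The normalizing constant is 0.05×0.93×0.94 + 0.69×0.93×0.06 + 0.37×0.07×0.94 + 0.82×0.07×0.06 = 0.110002
P(burglary | alarm) = 0.041946/0.110002 ≈ 0.3813

Now also conditioning on earthquake=true:
Numerator (weight on configurations with burglary): 0.82·0.06 = 0.049200
Normalizer over all consistent configurations: 0.37·0.94 + 0.82·0.06 = 0.397000
P(burglary | alarm, earthquake) = 0.049200/0.397000 ≈ 0.1239
Conditioning on earthquake lowers the posterior on burglary: the classic explaining-away effect in a common-effect structure.

Pr(burglary | alarm) ≈ 0.3813; Pr(burglary | alarm, earthquake) ≈ 0.1239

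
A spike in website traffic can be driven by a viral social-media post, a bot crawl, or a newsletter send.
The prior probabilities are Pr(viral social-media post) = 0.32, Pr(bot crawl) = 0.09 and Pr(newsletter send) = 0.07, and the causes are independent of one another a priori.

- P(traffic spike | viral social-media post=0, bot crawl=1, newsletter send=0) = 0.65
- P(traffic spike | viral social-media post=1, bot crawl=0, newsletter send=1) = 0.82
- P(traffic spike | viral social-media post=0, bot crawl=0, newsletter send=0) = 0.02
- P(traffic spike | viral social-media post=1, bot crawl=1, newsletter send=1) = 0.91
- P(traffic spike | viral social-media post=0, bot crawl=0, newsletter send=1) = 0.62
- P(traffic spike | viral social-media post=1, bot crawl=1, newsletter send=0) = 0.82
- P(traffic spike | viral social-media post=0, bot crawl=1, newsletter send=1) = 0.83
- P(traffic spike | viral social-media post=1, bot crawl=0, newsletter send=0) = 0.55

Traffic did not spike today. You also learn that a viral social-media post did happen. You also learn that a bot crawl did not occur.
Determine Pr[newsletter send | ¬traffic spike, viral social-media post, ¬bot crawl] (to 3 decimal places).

Pr[newsletter send | ¬traffic spike, viral social-media post, ¬bot crawl] ≈ 0.029

Weight on newsletter send=true, given the evidence: 0.18·0.07 = 0.012600
The normalizing constant is 0.45·0.93 + 0.18·0.07 = 0.431100
Posterior = 0.012600 / 0.431100 ≈ 0.029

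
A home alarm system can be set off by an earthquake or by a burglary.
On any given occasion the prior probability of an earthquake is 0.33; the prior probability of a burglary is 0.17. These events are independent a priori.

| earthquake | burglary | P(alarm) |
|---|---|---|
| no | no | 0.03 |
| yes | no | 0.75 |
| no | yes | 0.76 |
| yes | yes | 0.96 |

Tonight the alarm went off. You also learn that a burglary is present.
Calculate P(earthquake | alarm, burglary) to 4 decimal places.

P(earthquake | alarm, burglary) ≈ 0.3835

P(alarm | burglary) = 0.76·0.67 + 0.96·0.33 = 0.509200 + 0.316800 = 0.826000
The earthquake-present share is 0.96·0.33 = 0.316800.
So P(earthquake | alarm, burglary) = 0.316800/0.826000 ≈ 0.3835.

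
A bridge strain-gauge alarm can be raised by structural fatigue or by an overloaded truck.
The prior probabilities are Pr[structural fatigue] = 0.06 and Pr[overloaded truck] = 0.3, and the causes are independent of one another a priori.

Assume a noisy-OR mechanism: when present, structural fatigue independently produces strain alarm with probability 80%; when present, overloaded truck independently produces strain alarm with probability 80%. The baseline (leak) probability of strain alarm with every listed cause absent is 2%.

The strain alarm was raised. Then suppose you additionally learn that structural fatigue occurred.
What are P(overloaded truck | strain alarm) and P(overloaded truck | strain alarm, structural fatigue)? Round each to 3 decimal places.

P(overloaded truck | strain alarm) ≈ 0.839; P(overloaded truck | strain alarm, structural fatigue) ≈ 0.339

Under noisy-OR, P(strain alarm | causes) = 1 − (1−0.02)·∏(1−qᵢ) over the active causes.
Weight on overloaded truck=true, given the evidence: 0.226728 + 0.017294 = 0.244022
The normalizing constant is 0.02·0.94·0.7 + 0.804·0.94·0.3 + 0.804·0.06·0.7 + 0.9608·0.06·0.3 = 0.290950
Posterior = 0.244022 / 0.290950 ≈ 0.839

Now also conditioning on structural fatigue=true:
Numerator (weight on configurations with overloaded truck): 0.9608*0.3 = 0.288240
The normalizing constant is 0.804*0.7 + 0.9608*0.3 = 0.851040
Posterior = 0.288240 / 0.851040 ≈ 0.339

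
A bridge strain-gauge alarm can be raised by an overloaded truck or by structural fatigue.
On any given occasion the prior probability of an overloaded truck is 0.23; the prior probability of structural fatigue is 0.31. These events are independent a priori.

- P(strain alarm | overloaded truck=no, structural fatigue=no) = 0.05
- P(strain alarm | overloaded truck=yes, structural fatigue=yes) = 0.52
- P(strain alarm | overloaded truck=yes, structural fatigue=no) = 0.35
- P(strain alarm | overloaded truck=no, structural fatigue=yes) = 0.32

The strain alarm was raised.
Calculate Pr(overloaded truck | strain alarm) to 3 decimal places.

Pr(overloaded truck | strain alarm) ≈ 0.474

Numerator (weight on configurations with overloaded truck): 0.055545 + 0.037076 = 0.092621
Denominator P(strain alarm): 0.05×0.77×0.69 + 0.32×0.77×0.31 + 0.35×0.23×0.69 + 0.52×0.23×0.31 = 0.195570
P(overloaded truck | strain alarm) = 0.092621/0.195570 ≈ 0.474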